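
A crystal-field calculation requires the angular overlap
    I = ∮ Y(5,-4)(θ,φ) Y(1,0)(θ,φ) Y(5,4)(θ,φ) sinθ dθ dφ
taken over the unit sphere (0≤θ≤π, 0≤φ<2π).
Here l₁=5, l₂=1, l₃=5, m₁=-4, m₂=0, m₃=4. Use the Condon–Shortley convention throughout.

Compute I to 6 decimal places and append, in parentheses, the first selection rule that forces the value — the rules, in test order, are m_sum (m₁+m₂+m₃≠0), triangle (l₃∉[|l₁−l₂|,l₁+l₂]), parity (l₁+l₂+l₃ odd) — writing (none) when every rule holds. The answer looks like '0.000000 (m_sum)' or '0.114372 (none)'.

Σlᵢ=11 odd — θ-integrand is odd under cosθ→−cosθ; I=0

0.000000 (parity)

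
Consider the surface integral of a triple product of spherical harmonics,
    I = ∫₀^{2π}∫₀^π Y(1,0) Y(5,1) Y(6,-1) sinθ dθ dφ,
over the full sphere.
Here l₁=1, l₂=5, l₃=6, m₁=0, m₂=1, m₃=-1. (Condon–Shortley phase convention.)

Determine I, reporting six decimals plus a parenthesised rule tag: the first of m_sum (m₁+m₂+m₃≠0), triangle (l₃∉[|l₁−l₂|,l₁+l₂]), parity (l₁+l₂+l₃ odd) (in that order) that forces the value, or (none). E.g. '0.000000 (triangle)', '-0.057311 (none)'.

-0.241725 (none)

Rules hold: Σm=0, L=12 even, 4≤6≤6.
N = 3·11·13 = 429
Δ = 0!·2!·10!/13! = 1/858
Racah Σ t=0..0: t=0:+1/14400 = 1/14400
⇒ 3j(1 5 6; 0 0 0)² = 6/143, sgn +1
Racah Σ t=0..0: t=0:+1/17280 = 1/17280
⇒ 3j(1 5 6; 0 1 -1)² = 35/858, sgn -1
4πI² = N·(3j₀)²·(3jₘ)² = 105/143
I = -1·√(0.734266/4π) = -0.24172507
No selection rule forces the value: the integral is nonzero (none).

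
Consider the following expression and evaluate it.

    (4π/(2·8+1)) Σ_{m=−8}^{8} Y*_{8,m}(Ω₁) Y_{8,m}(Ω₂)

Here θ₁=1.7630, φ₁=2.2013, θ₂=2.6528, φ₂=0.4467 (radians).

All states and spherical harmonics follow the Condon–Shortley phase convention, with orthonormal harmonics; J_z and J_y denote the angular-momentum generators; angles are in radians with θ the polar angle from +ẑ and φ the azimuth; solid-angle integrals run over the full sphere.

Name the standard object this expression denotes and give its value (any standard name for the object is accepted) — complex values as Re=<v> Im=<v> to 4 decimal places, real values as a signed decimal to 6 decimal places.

Legendre polynomial (addition theorem), +0.206011

This sum is the spherical-harmonic addition theorem: it equals the Legendre polynomial P_l(cos γ) of the angle γ between the two directions.
Expand P_8 via completeness: Σ_{m} conj(Y_{8,m}) at Ω₁ times Y_{8,m} at Ω₂ —
  m=-8: (0.14463 - 0.42001j) × (-0.00111 + 0.00051j) = 0.00005 + 0.00054j  (running Σ = 0.00005 + 0.00054j)
  m=-7: (0.33046 - 0.10181j) × (0.00916 + 0.00013j) = 0.00304 - 0.00089j  (running Σ = 0.00310 - 0.00035j)
  m=-6: (-0.12212 - 0.09119j) × (-0.03863 - 0.01921j) = 0.00297 + 0.00587j  (running Σ = 0.00606 + 0.00552j)
  m=-5: (0.00379 - 0.34714j) × (0.08765 + 0.11231j) = 0.03932 - 0.03000j  (running Σ = 0.04538 - 0.02448j)
  m=-4: (-0.03524 + 0.02513j) × (-0.07130 - 0.32496j) = 0.01068 + 0.00966j  (running Σ = 0.05606 - 0.01482j)
  m=-3: (-0.31497 - 0.10463j) × (-0.11740 + 0.49983j) = 0.08927 - 0.14515j  (running Σ = 0.14533 - 0.15997j)
  m=-2: (-0.00196 - 0.00613j) × (0.24807 - 0.30840j) = -0.00238 - 0.00092j  (running Σ = 0.14296 - 0.16089j)
  m=-1: (-0.18964 + 0.25982j) × (0.12875 - 0.06167j) = -0.00839 + 0.04515j  (running Σ = 0.13456 - 0.11574j)
  m=0: (-0.02110 + 0.00000j) × (-0.45352 + 0.00000j) = 0.00957 + 0.00000j  (running Σ = 0.14413 - 0.11574j)
  m=1: (0.18964 + 0.25982j) × (-0.12875 - 0.06167j) = -0.00839 - 0.04515j  (running Σ = 0.13574 - 0.16089j)
  m=2: (-0.00196 + 0.00613j) × (0.24807 + 0.30840j) = -0.00238 + 0.00092j  (running Σ = 0.13336 - 0.15997j)
  m=3: (0.31497 - 0.10463j) × (0.11740 + 0.49983j) = 0.08927 + 0.14515j  (running Σ = 0.22264 - 0.01482j)
  m=4: (-0.03524 - 0.02513j) × (-0.07130 + 0.32496j) = 0.01068 - 0.00966j  (running Σ = 0.23332 - 0.02448j)
  m=5: (-0.00379 - 0.34714j) × (-0.08765 + 0.11231j) = 0.03932 + 0.03000j  (running Σ = 0.27263 + 0.00552j)
  m=6: (-0.12212 + 0.09119j) × (-0.03863 + 0.01921j) = 0.00297 - 0.00587j  (running Σ = 0.27560 - 0.00035j)
  m=7: (-0.33046 - 0.10181j) × (-0.00916 + 0.00013j) = 0.00304 + 0.00089j  (running Σ = 0.27864 + 0.00054j)
  m=8: (0.14463 + 0.42001j) × (-0.00111 - 0.00051j) = 0.00005 - 0.00054j  (running Σ = 0.27870 + 0.00000j)
Σ over m = 0.27870 + 0.00000j; ×(4π/17) → 0.20601 + 0.00000j. Real part: 0.206011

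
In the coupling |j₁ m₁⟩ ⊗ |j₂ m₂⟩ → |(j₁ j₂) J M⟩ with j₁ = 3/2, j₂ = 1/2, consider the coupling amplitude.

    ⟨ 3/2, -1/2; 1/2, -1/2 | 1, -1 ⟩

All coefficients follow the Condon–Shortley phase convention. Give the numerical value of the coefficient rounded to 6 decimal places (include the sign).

triangle: 1!·2!·0!/4! = 2/24
(j±m)!: 1!·2!·0!·1!·0!·2! = 4
prefactor² = (2J+1)·Δ·N² = 1
  k=0: +1/(0!·1!·2!·0!·0!·0!) = 1/2
Σ = 1/2  ⇒  CG² = 1·(1/2)² = 1/4
CG = +√(1/4) = +0.500000

+√(1/4) ≈ +0.500000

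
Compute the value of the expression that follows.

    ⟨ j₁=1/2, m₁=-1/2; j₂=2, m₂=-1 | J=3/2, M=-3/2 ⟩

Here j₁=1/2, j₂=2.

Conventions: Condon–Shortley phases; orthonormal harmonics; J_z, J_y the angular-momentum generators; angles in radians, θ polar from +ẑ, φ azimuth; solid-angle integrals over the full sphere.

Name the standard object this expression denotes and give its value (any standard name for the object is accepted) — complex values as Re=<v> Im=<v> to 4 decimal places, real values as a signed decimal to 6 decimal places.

This is a Clebsch–Gordan (vector-coupling) coefficient.
triangle: 1!·0!·3!/5! = 6/120
(j±m)!: 0!·1!·1!·3!·0!·3! = 36
prefactor² = (2J+1)·Δ·N² = 36/5
  k=1: −1/(1!·0!·0!·0!·0!·3!) = -1/6
Σ = -1/6  ⇒  CG² = 36/5·(-1/6)² = 1/5
CG = −√(1/5) = -0.447214

Clebsch–Gordan coefficient, −√(1/5) ≈ -0.447214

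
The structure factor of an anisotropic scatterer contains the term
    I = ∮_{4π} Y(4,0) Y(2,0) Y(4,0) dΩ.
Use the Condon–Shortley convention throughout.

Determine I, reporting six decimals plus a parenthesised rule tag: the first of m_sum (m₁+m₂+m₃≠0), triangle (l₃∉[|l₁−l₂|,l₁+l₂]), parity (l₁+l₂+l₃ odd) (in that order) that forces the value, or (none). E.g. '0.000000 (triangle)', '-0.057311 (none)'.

Rules hold: Σm=0, L=10 even, 2≤4≤6.
N = 9·5·9 = 405
Δ = 2!·6!·2!/11! = 1/13860
Racah Σ t=0..2: t=0:+1/192 t=1:−1/36 t=2:+1/192 = -5/288
⇒ 3j(4 2 4; 0 0 0)² = 20/693, sgn -1
(m-triple is (0,0,0) — same symbol as above.)
4πI² = N·(3j₀)²·(3jₘ)² = 2000/5929
I = +1·√(0.337325/4π) = 0.16383977
No selection rule forces the value: the integral is nonzero (none).

0.163840 (none)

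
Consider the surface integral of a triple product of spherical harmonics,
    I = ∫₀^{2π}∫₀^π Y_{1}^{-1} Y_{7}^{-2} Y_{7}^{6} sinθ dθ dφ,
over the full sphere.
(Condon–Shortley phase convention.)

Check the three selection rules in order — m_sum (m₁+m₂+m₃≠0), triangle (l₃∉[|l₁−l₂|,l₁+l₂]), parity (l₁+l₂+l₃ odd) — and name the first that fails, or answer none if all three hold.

azimuthal sum: -1 − 2 + 6 = 3  ✗
6 ≤ 7 ≤ 8 (triangle on l)
L = 1 + 7 + 7 = 15 (odd)

m_sum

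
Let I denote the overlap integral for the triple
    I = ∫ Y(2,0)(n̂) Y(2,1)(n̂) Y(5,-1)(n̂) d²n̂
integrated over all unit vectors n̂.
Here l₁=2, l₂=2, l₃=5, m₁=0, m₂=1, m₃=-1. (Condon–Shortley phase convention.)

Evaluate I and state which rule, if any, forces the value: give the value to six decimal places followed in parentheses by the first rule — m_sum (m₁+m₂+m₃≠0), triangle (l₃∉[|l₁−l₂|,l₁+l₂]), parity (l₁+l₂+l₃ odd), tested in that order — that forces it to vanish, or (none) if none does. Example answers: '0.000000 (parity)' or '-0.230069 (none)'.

0.000000 (triangle)

|2−2|≤5≤2+2 violated ⇒ I = 0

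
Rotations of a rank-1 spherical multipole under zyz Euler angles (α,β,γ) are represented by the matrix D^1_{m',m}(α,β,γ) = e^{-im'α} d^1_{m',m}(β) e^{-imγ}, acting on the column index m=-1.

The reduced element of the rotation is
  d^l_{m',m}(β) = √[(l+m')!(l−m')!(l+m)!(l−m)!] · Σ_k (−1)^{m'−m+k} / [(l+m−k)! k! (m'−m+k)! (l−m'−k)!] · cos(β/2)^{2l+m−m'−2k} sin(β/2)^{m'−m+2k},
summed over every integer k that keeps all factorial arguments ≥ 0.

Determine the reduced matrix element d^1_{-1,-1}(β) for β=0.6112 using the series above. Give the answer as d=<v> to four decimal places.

d=0.9095

d^1_{-1,-1}(β=0.6112) via the finite sum:
c=cos(0.611200/2)=0.953667, s=sin(0.611200/2)=0.300865; N=√[1·2·1·2]=2.000000
k: max(0,(-1)−(-1))=0 … min(1+(-1),1−(-1))=0
  k=0: (−1)^0·2.0000/(2)·0.9537^2·0.3009^0 = +0.909480
d^1_{-1,-1}(0.6112) = +0.909480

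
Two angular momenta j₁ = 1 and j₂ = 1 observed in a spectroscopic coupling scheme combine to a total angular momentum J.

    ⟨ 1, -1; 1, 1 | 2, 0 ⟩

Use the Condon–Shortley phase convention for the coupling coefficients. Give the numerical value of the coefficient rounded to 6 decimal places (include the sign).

+0.408248  (= +√(1/6))

triangle: 0!×2!×2!/5! = 4/120
(j±m)!: 0!×2!×2!×0!×2!×2! = 16
prefactor² = (2J+1)×Δ×N² = 8/3
  k=0: +1/(0!×0!×2!×2!×0!×0!) = 1/4
Σ = 1/4  ⇒  CG² = 8/3×(1/4)² = 1/6
CG = +√(1/6) = +0.408248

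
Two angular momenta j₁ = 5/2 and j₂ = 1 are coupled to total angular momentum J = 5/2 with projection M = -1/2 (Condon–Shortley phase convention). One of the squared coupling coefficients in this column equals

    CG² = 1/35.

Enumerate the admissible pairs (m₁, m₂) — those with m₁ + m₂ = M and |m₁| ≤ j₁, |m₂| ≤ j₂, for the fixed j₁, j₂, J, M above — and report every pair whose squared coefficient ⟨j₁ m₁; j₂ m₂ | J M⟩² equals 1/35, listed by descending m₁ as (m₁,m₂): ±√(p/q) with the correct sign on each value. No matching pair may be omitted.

Admissible pairs with m₁+m₂ = M = -1/2: (-3/2,1), (-1/2,0), (1/2,-1)
  (m₁,m₂)=(1/2,-1): CG² = 18/35, CG = +√(18/35)
  (m₁,m₂)=(-1/2,0): CG² = 1/35, CG = −√(1/35)   ← matches the target
  (m₁,m₂)=(-3/2,1): CG² = 16/35, CG = −√(16/35)
Pairs with CG² = 1/35: (-1/2,0): −√(1/35)

(-1/2,0): −√(1/35)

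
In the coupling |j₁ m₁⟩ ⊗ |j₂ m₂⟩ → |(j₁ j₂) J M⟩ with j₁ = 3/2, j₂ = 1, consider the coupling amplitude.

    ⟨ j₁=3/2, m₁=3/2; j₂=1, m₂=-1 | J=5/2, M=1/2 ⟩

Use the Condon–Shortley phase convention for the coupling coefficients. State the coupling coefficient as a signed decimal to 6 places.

+0.316228

√[6·0!3!2!/6! · 3!0!0!2!3!2!] = √(72/5)
  +(−1)^0/∏(0,0,0,0,3,2)! = 1/12  (running 1/12)
⟨..|..⟩ = √(72/5)·(1/12) = +0.316228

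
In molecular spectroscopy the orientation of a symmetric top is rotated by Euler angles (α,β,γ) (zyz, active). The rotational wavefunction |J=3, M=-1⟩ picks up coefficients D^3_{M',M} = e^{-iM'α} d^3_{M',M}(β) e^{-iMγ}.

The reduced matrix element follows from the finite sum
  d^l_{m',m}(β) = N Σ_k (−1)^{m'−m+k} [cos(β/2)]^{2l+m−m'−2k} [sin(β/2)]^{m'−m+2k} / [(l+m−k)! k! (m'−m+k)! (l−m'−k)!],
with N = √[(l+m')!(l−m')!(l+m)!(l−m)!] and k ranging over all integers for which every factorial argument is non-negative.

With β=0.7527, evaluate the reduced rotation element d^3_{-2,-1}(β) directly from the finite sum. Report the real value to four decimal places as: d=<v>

d=0.5560

d^3_{-2,-1}(β=0.7527) via the finite sum:
c=cos(0.752700/2)=0.930012, s=sin(0.752700/2)=0.367528; N=√[1·120·2·24]=75.894664
k∈{1,2} keeps every argument non-negative
  k=1: (−1)^0·75.8947/(24)·0.9300^5·0.3675^1 = +0.808601
  k=2: (−1)^1·75.8947/(12)·0.9300^3·0.3675^3 = -0.252562
d^3_{-2,-1}(0.7527) = +0.808601 -0.252562 = +0.556039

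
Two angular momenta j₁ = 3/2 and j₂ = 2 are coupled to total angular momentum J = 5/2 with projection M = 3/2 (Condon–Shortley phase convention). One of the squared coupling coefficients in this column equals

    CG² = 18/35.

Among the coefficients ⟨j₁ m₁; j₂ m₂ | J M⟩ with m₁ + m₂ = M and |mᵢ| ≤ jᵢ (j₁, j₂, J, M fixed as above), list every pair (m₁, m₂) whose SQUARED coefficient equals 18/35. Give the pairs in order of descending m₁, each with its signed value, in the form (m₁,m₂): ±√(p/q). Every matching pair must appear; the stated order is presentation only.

(3/2,0): +√(18/35)

Admissible pairs with m₁+m₂ = M = 3/2: (-1/2,2), (1/2,1), (3/2,0)
  (m₁,m₂)=(3/2,0): CG² = 18/35, CG = +√(18/35)   ← matches the target
  (m₁,m₂)=(1/2,1): CG² = 1/35, CG = −√(1/35)
  (m₁,m₂)=(-1/2,2): CG² = 16/35, CG = −√(16/35)
Pairs with CG² = 18/35: (3/2,0): +√(18/35)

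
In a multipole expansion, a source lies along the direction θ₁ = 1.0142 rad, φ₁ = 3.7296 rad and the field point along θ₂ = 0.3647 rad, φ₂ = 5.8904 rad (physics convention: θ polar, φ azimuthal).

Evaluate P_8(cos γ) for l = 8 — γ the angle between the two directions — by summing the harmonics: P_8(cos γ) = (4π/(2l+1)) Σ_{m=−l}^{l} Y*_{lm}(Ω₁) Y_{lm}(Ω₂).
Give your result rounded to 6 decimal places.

-0.266669

Addition theorem: P_8(cos γ) = (4π/17) Σ_m Y*_{lm}(Ω₁) Y_{lm}(Ω₂), m = −8…8:
  m=-8: Y*=(-0.001160, -0.139205)  Y=(-0.000135, -0.000000)  product (0.000000, 0.000019)
  m=-7: Y*=(0.194586, 0.286672)  Y=(-0.001307, 0.000540)  product (-0.000409, -0.000270)
  m=-6: Y*=(-0.416233, -0.169371)  Y=(-0.006629, 0.006622)  product (0.003881, -0.001634)
  m=-5: Y*=(0.220356, -0.045026)  Y=(-0.016952, 0.040875)  product (-0.001895, 0.009770)
  m=-4: Y*=(0.147727, -0.148963)  Y=(-0.000053, 0.152313)  product (0.022681, 0.022509)
  m=-3: Y*=(-0.066095, 0.337792)  Y=(0.141828, 0.342654)  product (-0.125120, 0.025261)
  m=-2: Y*=(0.016099, 0.038639)  Y=(0.404519, 0.404659)  product (-0.009123, 0.022145)
  m=-1: Y*=(-0.288447, -0.192300)  Y=(0.329283, 0.136427)  product (-0.068746, -0.102673)
  m=+0: Y*=(0.009569, -0.000000)  Y=(-0.344122, 0.000000)  product (-0.003293, 0.000000)
  m=+1: Y*=(0.288447, -0.192300)  Y=(-0.329283, 0.136427)  product (-0.068746, 0.102673)
  m=+2: Y*=(0.016099, -0.038639)  Y=(0.404519, -0.404659)  product (-0.009123, -0.022145)
  m=+3: Y*=(0.066095, 0.337792)  Y=(-0.141828, 0.342654)  product (-0.125120, -0.025261)
  m=+4: Y*=(0.147727, 0.148963)  Y=(-0.000053, -0.152313)  product (0.022681, -0.022509)
  m=+5: Y*=(-0.220356, -0.045026)  Y=(0.016952, 0.040875)  product (-0.001895, -0.009770)
  m=+6: Y*=(-0.416233, 0.169371)  Y=(-0.006629, -0.006622)  product (0.003881, 0.001634)
  m=+7: Y*=(-0.194586, 0.286672)  Y=(0.001307, 0.000540)  product (-0.000409, 0.000270)
  m=+8: Y*=(-0.001160, 0.139205)  Y=(-0.000135, 0.000000)  product (0.000000, -0.000019)
Σ over m = (-0.360754, 0.000000); ×(4π/17) → (-0.266669, 0.000000). Real part: -0.266669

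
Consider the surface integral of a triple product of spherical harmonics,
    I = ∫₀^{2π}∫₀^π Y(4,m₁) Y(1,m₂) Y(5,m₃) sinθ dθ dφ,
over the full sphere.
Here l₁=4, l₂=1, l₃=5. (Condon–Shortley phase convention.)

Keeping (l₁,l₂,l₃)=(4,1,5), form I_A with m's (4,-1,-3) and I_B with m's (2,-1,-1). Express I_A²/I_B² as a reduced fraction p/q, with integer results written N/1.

1/6

Same 4,1,5: normalisation and zero-m 3j drop out of the ratio.
A: Δ: 0! 8! 2! / 11! → 1/495; sum: t=0:+1/80640 = 1/80640; 3j²(4 1 5; 4 -1 -3) = Δ·Π!·Σ² = 1/495  (sign +1)
B: Δ: 0! 8! 2! / 11! → 1/495; sum: t=0:+1/2880 = 1/2880; 3j²(4 1 5; 2 -1 -1) = Δ·Π!·Σ² = 2/165  (sign +1)
I_A²/I_B² = (1/495)/(2/165) = 1/6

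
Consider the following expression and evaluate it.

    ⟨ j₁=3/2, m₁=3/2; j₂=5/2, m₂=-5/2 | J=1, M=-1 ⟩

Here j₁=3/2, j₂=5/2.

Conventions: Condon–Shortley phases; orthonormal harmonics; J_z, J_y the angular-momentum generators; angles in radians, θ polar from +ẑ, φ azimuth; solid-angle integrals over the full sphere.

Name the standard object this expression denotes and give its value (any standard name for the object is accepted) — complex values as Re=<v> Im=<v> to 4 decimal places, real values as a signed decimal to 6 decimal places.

Clebsch–Gordan coefficient, +√(1/2) ≈ +0.707107

This is a Clebsch–Gordan (vector-coupling) coefficient.
√[3·3!0!2!/6! · 3!0!0!5!0!2!] = √(72)
  +(−1)^0/∏(0,3,0,0,0,2)! = 1/12  (running 1/12)
⟨..|..⟩ = √(72)·(1/12) = +0.707107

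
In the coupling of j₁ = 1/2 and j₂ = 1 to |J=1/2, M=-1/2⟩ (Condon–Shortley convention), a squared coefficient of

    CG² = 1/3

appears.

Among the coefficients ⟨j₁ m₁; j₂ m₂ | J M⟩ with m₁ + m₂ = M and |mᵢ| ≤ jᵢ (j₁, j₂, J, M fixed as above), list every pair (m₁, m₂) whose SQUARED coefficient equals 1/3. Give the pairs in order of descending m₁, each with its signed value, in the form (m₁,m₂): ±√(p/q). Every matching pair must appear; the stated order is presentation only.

(-1/2,0): −√(1/3)

Admissible pairs with m₁+m₂ = M = -1/2: (-1/2,0), (1/2,-1)
  (m₁,m₂)=(1/2,-1): CG² = 2/3, CG = +√(2/3)
  (m₁,m₂)=(-1/2,0): CG² = 1/3, CG = −√(1/3)   ← matches the target
Pairs with CG² = 1/3: (-1/2,0): −√(1/3)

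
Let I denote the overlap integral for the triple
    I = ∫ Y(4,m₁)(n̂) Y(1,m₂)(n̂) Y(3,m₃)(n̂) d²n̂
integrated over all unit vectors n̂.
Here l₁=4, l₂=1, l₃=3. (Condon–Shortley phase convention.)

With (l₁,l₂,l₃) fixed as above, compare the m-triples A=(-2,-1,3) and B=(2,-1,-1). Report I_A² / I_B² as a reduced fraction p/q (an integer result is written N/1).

1/15

Shared (l₁,l₂,l₃)=(4,1,3): N and (l;000)² cancel in I_A²/I_B².
A: Δ = 2!·6!·0!/9! = 1/252; Racah Σ t=0..0: t=0:+1/1440 = 1/1440; ⇒ 3j(4 1 3; -2 -1 3)² = 1/252, sgn +1
B: Δ = 2!·6!·0!/9! = 1/252; Racah Σ t=0..0: t=0:+1/96 = 1/96; ⇒ 3j(4 1 3; 2 -1 -1)² = 5/84, sgn +1
I_A²/I_B² = (1/252)/(5/84) = 1/15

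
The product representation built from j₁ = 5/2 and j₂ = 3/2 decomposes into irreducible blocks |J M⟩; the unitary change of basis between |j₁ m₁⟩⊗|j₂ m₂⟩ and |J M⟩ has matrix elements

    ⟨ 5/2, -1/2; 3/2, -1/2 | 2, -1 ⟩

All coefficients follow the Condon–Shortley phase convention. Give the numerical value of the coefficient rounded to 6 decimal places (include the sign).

-0.545545  (= −√(25/84))

√[5·2!3!1!/7! · 2!3!1!2!1!3!] = √(12/7)
  +(−1)^0/∏(0,2,3,1,0,0)! = 1/12  (running 1/12)
  +(−1)^1/∏(1,1,2,0,1,1)! = -1/2  (running -5/12)
⟨..|..⟩ = √(12/7)·(-5/12) = -0.545545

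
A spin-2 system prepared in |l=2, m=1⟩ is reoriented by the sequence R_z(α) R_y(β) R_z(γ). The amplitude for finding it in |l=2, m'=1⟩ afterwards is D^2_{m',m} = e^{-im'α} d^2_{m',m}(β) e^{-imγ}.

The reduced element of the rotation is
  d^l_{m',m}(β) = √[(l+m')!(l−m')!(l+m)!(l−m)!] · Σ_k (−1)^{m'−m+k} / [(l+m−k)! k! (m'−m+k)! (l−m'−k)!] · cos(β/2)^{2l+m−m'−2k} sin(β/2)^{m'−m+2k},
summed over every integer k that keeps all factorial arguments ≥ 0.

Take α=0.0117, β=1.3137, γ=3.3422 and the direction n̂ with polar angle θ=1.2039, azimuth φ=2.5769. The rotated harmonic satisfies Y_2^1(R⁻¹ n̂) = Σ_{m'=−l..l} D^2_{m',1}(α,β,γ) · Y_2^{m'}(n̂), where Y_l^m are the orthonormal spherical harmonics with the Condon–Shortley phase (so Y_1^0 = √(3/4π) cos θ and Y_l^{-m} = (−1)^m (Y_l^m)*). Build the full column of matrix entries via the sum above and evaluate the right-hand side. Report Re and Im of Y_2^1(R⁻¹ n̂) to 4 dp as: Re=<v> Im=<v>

Need the full column D^2_{m',1} for m'=−2..2 at α=0.0117, β=1.3137, γ=3.3422.
cos(β/2)=0.791920, sin(β/2)=0.610625
d^2_{-2,1}: single k=3 term ⇒ +0.360608;  D = -0.354961+0.063568i
d^2_{-1,1}: k∈[2..3] ⇒ +0.701509 -0.139027 = +0.562482;  D = -0.552475+0.105626i
d^2_{0,1}: k∈[1..2] ⇒ +0.742837 -0.441653 = +0.301184;  D = -0.295144+0.060015i
d^2_{1,1}: k∈[0..1] ⇒ +0.393300 -0.701509 = -0.308208;  D = +0.301288-0.064944i
d^2_{2,1}: single k=0 term ⇒ -0.606524;  D = +0.591370-0.134732i
Y_2^{m'}(θ=1.2039,φ=2.5769) and Σ D·Y over m':
  (-0.3550+0.0636i)·(+0.1438+0.3043i)  (-0.5525+0.1056i)·(-0.2185-0.1384i)  (-0.2951+0.0600i)·(-0.1936+0.0000i)  (+0.3013-0.0649i)·(+0.2185-0.1384i)  (+0.5914-0.1347i)·(+0.1438-0.3043i)
Y_2^1(R⁻¹ n̂) = +0.222999-0.312330i

Re=0.2230 Im=-0.3123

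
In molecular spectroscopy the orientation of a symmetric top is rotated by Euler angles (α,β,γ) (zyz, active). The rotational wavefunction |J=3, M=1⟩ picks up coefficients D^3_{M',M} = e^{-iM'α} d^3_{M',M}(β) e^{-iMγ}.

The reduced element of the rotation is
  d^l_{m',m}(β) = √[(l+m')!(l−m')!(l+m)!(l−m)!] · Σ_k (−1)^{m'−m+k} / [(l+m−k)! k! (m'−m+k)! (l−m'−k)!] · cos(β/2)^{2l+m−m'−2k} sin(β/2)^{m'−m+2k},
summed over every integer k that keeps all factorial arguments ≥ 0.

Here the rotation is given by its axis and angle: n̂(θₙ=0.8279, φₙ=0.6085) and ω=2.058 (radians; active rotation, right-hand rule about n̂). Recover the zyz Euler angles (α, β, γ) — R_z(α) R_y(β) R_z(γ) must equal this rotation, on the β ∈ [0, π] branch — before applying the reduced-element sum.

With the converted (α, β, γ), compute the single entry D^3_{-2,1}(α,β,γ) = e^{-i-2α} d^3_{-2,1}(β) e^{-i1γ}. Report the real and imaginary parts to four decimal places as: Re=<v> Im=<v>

Axis–angle → zyz. n̂ = (sinθₙcosφₙ, sinθₙsinφₙ, cosθₙ) = (+0.604313, +0.421018, +0.676424), ω = 2.0580.
R = I cosω + sinω [n̂]ₓ + (1−cosω) n̂n̂ᵀ gives
  R = [+0.068006, -0.224181, +0.972172; +0.971257, -0.207917, -0.115887; +0.228111, +0.952110, +0.203597]
β = atan2(√(R₁₃²+R₂₃²), R₃₃) = 1.365765; α = atan2(R₂₃, R₁₃) mod 2π = 6.164541; γ = atan2(R₃₂, −R₃₁) mod 2π = 1.805948
Split into d^3_{-2,1}(β=1.3658) × two z-phases.
c=cos(1.365765/2)=0.775757, s=sin(1.365765/2)=0.631032; N=√[1·120·24·2]=75.894664
k: max(0,(1)−(-2))=3 … min(3+(1),3−(-2))=4
  k=3: (−1)^0·75.8947/(12)·0.7758^3·0.6310^3 = +0.741926
  k=4: (−1)^1·75.8947/(24)·0.7758^1·0.6310^5 = -0.245461
d^3_{-2,1}(1.3658) = +0.741926 -0.245461 = +0.496466
Attach z-rotation phases: D = e^{-i(-2)(6.1645)}·(+0.496466)·e^{-i(1)(1.8059)} = -0.225922-0.442083i

Re=-0.2259 Im=-0.4421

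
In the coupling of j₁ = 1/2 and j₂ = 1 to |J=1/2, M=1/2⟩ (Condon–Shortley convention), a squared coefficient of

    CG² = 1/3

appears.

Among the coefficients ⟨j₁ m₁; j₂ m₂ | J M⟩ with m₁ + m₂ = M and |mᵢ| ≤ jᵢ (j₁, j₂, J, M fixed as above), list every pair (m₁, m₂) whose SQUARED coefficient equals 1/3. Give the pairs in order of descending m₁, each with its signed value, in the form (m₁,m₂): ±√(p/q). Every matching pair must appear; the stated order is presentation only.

Admissible pairs with m₁+m₂ = M = 1/2: (-1/2,1), (1/2,0)
  (m₁,m₂)=(1/2,0): CG² = 1/3, CG = +√(1/3)   ← matches the target
  (m₁,m₂)=(-1/2,1): CG² = 2/3, CG = −√(2/3)
Pairs with CG² = 1/3: (1/2,0): +√(1/3)

(1/2,0): +√(1/3)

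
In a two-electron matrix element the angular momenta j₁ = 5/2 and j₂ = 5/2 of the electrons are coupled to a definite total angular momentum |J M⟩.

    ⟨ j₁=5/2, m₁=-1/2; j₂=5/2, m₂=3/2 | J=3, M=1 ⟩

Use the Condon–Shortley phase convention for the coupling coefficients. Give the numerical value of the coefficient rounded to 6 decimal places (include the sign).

+0.182574

j₁+j₂−J=2  J+j₁−j₂=3  J−j₁+j₂=3  j₁+j₂+J+1=9
(j₁±m₁, j₂±m₂, J±M) = (2,3,4,1,4,2)
P² = 96/5
sum k=1..2:
  [1] −1/12 = -1/12
  [2] +1/8 = 1/8
S = 1/24
C² = P²·S² = 1/30 ; C = +0.182574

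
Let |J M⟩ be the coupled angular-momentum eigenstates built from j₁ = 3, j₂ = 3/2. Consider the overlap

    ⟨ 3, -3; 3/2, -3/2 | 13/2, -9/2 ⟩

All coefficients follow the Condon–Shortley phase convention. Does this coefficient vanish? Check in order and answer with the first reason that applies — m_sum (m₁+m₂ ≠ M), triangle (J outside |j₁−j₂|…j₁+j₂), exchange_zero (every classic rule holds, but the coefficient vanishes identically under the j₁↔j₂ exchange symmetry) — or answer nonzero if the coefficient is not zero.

m-sum: m₁+m₂ = -3+(-3/2) = -9/2, M = -9/2  ✓
triangle: need |j₁−j₂| ≤ J ≤ j₁+j₂, i.e. J ∈ [3/2, 9/2]; J = 13/2 is outside ✗ ⇒ coefficient is 0

triangle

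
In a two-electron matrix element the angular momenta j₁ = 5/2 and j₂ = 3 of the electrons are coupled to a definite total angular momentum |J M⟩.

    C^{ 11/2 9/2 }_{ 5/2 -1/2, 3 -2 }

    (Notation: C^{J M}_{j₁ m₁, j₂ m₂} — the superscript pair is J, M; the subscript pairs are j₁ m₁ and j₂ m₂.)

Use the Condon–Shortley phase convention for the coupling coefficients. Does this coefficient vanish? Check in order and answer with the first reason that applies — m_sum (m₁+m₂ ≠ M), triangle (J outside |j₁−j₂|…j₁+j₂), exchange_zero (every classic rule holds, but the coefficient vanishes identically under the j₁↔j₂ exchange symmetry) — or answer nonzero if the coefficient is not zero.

m_sum

m-sum: m₁+m₂ = -1/2+(-2) = -5/2, M = 9/2  ✗ ⇒ coefficient is 0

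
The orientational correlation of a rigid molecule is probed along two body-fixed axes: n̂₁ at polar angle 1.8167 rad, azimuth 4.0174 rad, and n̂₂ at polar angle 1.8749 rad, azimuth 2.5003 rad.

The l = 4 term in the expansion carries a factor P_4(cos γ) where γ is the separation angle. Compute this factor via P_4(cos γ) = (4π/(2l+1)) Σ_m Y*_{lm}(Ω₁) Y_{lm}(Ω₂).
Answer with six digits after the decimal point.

Summing Y*_{l m}(θ₁,φ₁)·Y_{l m}(θ₂,φ₂) over m ∈ [−4, 4]; prefactor 4π/(2·4+1) = 1.396263:
  [-4]  conj(Y_{4,-4})(Ω₁) = (-0.366307, -0.138564) ; Y_{4,-4}(Ω₂) = (-0.307475, 0.199879) ; Δ = (0.140326, -0.030612)
  [-3]  conj(Y_{4,-3})(Ω₁) = (-0.242071, 0.136733) ; Y_{4,-3}(Ω₂) = (-0.112568, 0.305455) ; Δ = (-0.014516, -0.089334)
  [-2]  conj(Y_{4,-2})(Ω₁) = (0.033118, -0.181154) ; Y_{4,-2}(Ω₂) = (-0.032231, -0.108717) ; Δ = (-0.020762, 0.002238)
  [-1]  conj(Y_{4,-1})(Ω₁) = (-0.184919, -0.221790) ; Y_{4,-1}(Ω₂) = (-0.256943, -0.191822) ; Δ = (0.004969, 0.092459)
  [+0]  conj(Y_{4,0})(Ω₁) = (0.142294, -0.000000) ; Y_{4,0}(Ω₂) = (0.062571, 0.000000) ; Δ = (0.008903, 0.000000)
  [+1]  conj(Y_{4,1})(Ω₁) = (0.184919, -0.221790) ; Y_{4,1}(Ω₂) = (0.256943, -0.191822) ; Δ = (0.004969, -0.092459)
  [+2]  conj(Y_{4,2})(Ω₁) = (0.033118, 0.181154) ; Y_{4,2}(Ω₂) = (-0.032231, 0.108717) ; Δ = (-0.020762, -0.002238)
  [+3]  conj(Y_{4,3})(Ω₁) = (0.242071, 0.136733) ; Y_{4,3}(Ω₂) = (0.112568, 0.305455) ; Δ = (-0.014516, 0.089334)
  [+4]  conj(Y_{4,4})(Ω₁) = (-0.366307, 0.138564) ; Y_{4,4}(Ω₂) = (-0.307475, -0.199879) ; Δ = (0.140326, 0.030612)
Σ over m = (0.228938, 0.000000); ×(4π/9) → (0.319658, 0.000000). Real part: 0.319658

0.319658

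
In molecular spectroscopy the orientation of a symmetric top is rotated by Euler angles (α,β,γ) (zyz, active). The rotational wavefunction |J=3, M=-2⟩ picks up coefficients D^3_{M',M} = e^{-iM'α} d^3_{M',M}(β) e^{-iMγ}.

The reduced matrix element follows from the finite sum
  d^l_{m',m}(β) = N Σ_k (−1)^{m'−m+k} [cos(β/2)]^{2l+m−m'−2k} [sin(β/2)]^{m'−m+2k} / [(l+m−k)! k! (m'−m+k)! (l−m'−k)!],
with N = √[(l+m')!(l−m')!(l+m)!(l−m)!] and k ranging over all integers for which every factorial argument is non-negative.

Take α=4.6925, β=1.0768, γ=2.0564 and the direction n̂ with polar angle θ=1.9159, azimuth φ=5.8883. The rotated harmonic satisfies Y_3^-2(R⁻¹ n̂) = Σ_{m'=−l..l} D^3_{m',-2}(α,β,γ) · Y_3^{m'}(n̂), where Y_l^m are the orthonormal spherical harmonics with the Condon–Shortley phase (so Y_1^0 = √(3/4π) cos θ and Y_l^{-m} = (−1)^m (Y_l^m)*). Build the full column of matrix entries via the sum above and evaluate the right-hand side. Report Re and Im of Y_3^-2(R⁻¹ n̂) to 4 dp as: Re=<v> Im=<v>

Re=-0.0518 Im=0.1335

Need the full column D^3_{m',-2} for m'=−3..3 at α=4.6925, β=1.0768, γ=2.0564.
cos(β/2)=0.858530, sin(β/2)=0.512763
d^3_{-3,-2}: single k=1 term ⇒ +0.585828;  D = +0.463067-0.358837i
d^3_{-2,-2}: k∈[0..1] ⇒ +0.400436 -0.714210 = -0.313773;  D = -0.187225-0.251795i
d^3_{-1,-2}: k∈[0..1] ⇒ -0.756301 +0.539569 = -0.216732;  D = +0.176459-0.125837i
d^3_{0,-2}: k∈[0..1] ⇒ +0.782377 -0.279086 = +0.503291;  D = -0.284009-0.415501i
d^3_{1,-2}: k∈[0..1] ⇒ -0.539569 +0.096236 = -0.443332;  D = -0.370904+0.242846i
d^3_{2,-2}: k∈[0..1] ⇒ +0.254770 -0.018176 = +0.236594;  D = +0.125637+0.200479i
d^3_{3,-2}: single k=0 term ⇒ -0.074544;  D = +0.063940-0.038321i
Y_3^{m'}(θ=1.9159,φ=5.8883) and Σ D·Y over m':
  (+0.4631-0.3588i)·(+0.1309+0.3221i)  (-0.1872-0.2518i)·(-0.2155-0.2174i)  (+0.1765-0.1258i)·(-0.1201-0.0500i)  (-0.2840-0.4155i)·(+0.3065+0.0000i)  (-0.3709+0.2428i)·(+0.1201-0.0500i)  (+0.1256+0.2005i)·(-0.2155+0.2174i)  (+0.0639-0.0383i)·(-0.1309+0.3221i)
Y_3^-2(R⁻¹ n̂) = -0.051803+0.133521i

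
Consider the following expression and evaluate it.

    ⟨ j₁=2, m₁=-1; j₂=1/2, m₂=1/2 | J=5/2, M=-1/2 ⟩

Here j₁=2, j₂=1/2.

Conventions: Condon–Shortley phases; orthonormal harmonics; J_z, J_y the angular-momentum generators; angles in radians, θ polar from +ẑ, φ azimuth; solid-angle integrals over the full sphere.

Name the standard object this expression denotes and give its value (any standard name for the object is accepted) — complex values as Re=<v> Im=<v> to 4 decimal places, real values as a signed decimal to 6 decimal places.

This is a Clebsch–Gordan (vector-coupling) coefficient.
√[6·0!4!1!/6! · 1!3!1!0!2!3!] = √(72/5)
  +(−1)^0/∏(0,0,3,1,1,0)! = 1/6  (running 1/6)
⟨..|..⟩ = √(72/5)·(1/6) = +0.632456

Clebsch–Gordan coefficient, +√(2/5) ≈ +0.632456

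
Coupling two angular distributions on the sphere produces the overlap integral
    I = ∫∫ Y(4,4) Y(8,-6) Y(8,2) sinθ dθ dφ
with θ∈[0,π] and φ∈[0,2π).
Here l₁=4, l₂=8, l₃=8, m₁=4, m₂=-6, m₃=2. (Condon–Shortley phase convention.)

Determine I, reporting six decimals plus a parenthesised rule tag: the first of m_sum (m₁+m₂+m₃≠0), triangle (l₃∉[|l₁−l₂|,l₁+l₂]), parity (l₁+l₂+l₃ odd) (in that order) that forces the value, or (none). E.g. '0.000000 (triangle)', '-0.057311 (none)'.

m-sum 0 ✓  L=20 even ✓  4≤8≤12 ✓
Π(2lᵢ+1) = 9×17×17 = 2601
triangle coeff Δ(4,8,8) = 1/185175900
Σ_t [0,4]: t=0:+1/557383680 t=1:−1/21772800 t=2:+1/8294400 t=3:−1/21772800 t=4:+1/557383680 = 1/30965760
(3j)²=36/4199 [(4 8 8; 0 0 0)], sign=+1
Σ_t [0,0]: t=0:+1/4180377600 = 1/4180377600
(3j)²=11/1938 [(4 8 8; 4 -6 2)], sign=+1
⇒ 4πI² = 594/4693
I = (+1)√(594/4693/(4π)) = 0.10036055
No selection rule forces the value: the integral is nonzero (none).

0.100361 (none)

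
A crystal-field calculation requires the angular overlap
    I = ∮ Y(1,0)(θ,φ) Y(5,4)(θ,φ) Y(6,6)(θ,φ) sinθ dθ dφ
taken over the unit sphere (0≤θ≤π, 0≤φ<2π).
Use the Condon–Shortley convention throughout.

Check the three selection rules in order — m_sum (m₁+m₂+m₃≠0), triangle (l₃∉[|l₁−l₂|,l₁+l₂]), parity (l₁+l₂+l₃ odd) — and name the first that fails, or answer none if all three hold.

m_sum

m₁+m₂+m₃ = 0 + 4 + 6 = 10  ✗
triangle: |1−5|=4 ≤ l₃=6 ≤ 1+5=6
parity: l₁+l₂+l₃ = 12 is even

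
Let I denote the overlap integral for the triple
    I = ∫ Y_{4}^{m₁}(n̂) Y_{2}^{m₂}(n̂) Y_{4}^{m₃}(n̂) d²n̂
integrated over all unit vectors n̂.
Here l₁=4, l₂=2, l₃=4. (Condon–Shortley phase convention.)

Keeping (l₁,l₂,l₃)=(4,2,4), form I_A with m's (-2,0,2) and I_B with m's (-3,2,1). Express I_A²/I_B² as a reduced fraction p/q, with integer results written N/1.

l's match ⇒ only the (l;m) 3-j factors differ between A and B.
A: triangle coeff Δ(4,2,4) = 1/13860; Σ_t [0,2]: t=0:+1/2880 t=1:−1/120 t=2:+1/192 = -1/360; (3j)²=16/3465 [(4 2 4; -2 0 2)], sign=-1
B: triangle coeff Δ(4,2,4) = 1/13860; Σ_t [2,2]: t=2:+1/480 = 1/480; (3j)²=3/110 [(4 2 4; -3 2 1)], sign=-1
I_A²/I_B² = (16/3465)/(3/110) = 32/189

32/189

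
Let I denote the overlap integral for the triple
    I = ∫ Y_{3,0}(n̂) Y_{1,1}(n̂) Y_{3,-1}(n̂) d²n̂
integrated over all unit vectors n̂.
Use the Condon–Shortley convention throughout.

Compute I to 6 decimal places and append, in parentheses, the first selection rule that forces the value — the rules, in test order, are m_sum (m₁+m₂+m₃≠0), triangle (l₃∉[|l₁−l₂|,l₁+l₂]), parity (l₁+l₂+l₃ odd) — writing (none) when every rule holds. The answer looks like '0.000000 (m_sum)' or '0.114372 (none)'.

0.000000 (parity)

L=7 odd ⇒ parity kills the (l;000) factor ⇒ I = 0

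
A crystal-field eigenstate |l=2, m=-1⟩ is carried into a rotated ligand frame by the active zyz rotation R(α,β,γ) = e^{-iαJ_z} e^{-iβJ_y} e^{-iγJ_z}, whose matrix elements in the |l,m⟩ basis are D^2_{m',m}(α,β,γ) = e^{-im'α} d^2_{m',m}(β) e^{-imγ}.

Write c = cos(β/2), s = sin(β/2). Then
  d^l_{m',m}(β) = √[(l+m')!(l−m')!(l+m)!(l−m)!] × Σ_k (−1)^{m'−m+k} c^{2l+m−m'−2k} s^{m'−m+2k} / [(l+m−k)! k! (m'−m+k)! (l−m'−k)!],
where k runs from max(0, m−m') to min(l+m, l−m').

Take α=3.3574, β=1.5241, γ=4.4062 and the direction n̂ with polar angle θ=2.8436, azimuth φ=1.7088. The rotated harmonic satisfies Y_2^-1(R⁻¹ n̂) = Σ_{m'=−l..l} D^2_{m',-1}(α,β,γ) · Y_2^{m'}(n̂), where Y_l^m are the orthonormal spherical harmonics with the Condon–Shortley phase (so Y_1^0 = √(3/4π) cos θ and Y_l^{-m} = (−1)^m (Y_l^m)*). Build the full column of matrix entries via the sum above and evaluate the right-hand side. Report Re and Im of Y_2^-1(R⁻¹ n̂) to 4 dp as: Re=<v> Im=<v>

Need the full column D^2_{m',-1} for m'=−2..2 at α=3.3574, β=1.5241, γ=4.4062.
cos(β/2)=0.723422, sin(β/2)=0.690406
d^2_{-2,-1}: single k=1 term ⇒ +0.522769;  D = +0.065397-0.518663i
d^2_{-1,-1}: k∈[0..1] ⇒ +0.273884 -0.748366 = -0.474481;  D = -0.042826-0.472545i
d^2_{0,-1}: k∈[0..1] ⇒ -0.640259 +0.583151 = -0.057108;  D = +0.017214+0.054452i
d^2_{1,-1}: k∈[0..1] ⇒ +0.748366 -0.227205 = +0.521161;  D = +0.259857+0.451755i
d^2_{2,-1}: single k=0 term ⇒ -0.476141;  D = +0.320283+0.352319i
Y_2^{m'}(θ=2.8436,φ=1.7088) and Σ D·Y over m':
  (+0.0654-0.5187i)·(-0.0320+0.0091i)  (-0.0428-0.4725i)·(+0.0298+0.2148i)  (+0.0172+0.0545i)·(+0.5492+0.0000i)  (+0.2599+0.4518i)·(-0.0298+0.2148i)  (+0.3203+0.3523i)·(-0.0320-0.0091i)
Y_2^-1(R⁻¹ n̂) = +0.000438+0.051963i

Re=0.0004 Im=0.0520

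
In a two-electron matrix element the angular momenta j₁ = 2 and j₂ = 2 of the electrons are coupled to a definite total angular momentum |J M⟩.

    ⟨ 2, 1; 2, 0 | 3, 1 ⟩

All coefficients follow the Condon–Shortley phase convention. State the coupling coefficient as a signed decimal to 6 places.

triangle: 1!*3!*3!/8! = 36/40320
(j±m)!: 3!*1!*2!*2!*4!*2! = 1152
prefactor² = (2J+1)*Δ*N² = 36/5
  k=0: +1/(0!*1!*1!*2!*2!*1!) = 1/4
  k=1: −1/(1!*0!*0!*1!*3!*2!) = -1/12
Σ = 1/6  ⇒  CG² = 36/5*(1/6)² = 1/5
CG = +√(1/5) = +0.447214

+√(1/5) ≈ +0.447214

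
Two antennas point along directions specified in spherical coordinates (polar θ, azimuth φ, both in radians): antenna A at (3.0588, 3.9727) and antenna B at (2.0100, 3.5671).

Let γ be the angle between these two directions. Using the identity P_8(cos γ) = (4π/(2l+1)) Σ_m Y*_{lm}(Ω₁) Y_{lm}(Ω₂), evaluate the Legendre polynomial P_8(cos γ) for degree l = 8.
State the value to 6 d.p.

-0.094013

Expand P_8 via completeness: Σ_{m} conj(Y_{8,m}) at Ω₁ times Y_{8,m} at Ω₂ —
  m=-8: Y*=0.00000 + 0.00000j  Y=-0.22417 + 0.06023j  product -0.00000 - 0.00000j
  m=-7: Y*=0.00000 - 0.00000j  Y=-0.43042 - 0.07080j  product -0.00000 + 0.00000j
  m=-6: Y*=0.00000 - 0.00000j  Y=-0.29468 - 0.19669j  product -0.00000 + 0.00000j
  m=-5: Y*=-0.00002 - 0.00003j  Y=0.03194 + 0.05132j  product 0.00000 - 0.00000j
  m=-4: Y*=-0.00061 - 0.00011j  Y=0.04682 + 0.35472j  product 0.00001 - 0.00022j
  m=-3: Y*=-0.00614 + 0.00465j  Y=-0.03403 + 0.11229j  product -0.00031 - 0.00085j
  m=-2: Y*=-0.00620 + 0.06768j  Y=0.19805 - 0.22591j  product 0.01406 + 0.01481j
  m=-1: Y*=0.25889 + 0.28371j  Y=0.16524 - 0.07488j  product 0.06402 + 0.02749j
  m=+0: Y*=1.02393 + 0.00000j  Y=-0.27614 + 0.00000j  product -0.28275 + 0.00000j
  m=+1: Y*=-0.25889 + 0.28371j  Y=-0.16524 - 0.07488j  product 0.06402 - 0.02749j
  m=+2: Y*=-0.00620 - 0.06768j  Y=0.19805 + 0.22591j  product 0.01406 - 0.01481j
  m=+3: Y*=0.00614 + 0.00465j  Y=0.03403 + 0.11229j  product -0.00031 + 0.00085j
  m=+4: Y*=-0.00061 + 0.00011j  Y=0.04682 - 0.35472j  product 0.00001 + 0.00022j
  m=+5: Y*=0.00002 - 0.00003j  Y=-0.03194 + 0.05132j  product 0.00000 + 0.00000j
  m=+6: Y*=0.00000 + 0.00000j  Y=-0.29468 + 0.19669j  product -0.00000 - 0.00000j
  m=+7: Y*=-0.00000 - 0.00000j  Y=0.43042 - 0.07080j  product -0.00000 - 0.00000j
  m=+8: Y*=0.00000 - 0.00000j  Y=-0.22417 - 0.06023j  product -0.00000 + 0.00000j
Total Σ_m = -0.12718 + 0.00000j. Multiply by 0.739198: -0.09401 + 0.00000j. P_8(cos γ) = -0.094013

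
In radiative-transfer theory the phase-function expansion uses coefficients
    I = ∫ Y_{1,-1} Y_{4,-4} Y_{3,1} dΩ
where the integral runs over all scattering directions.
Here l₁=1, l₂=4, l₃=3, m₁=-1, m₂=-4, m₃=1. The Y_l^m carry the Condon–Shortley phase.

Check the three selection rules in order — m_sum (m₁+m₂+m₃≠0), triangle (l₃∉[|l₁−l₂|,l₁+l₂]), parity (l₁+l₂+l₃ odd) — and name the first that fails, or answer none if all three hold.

m_sum

Σmᵢ = -4  ✗
l₃∈[|l₁−l₂|,l₁+l₂]=[3,5], have l₃=3
Σlᵢ = 8 ⇒ even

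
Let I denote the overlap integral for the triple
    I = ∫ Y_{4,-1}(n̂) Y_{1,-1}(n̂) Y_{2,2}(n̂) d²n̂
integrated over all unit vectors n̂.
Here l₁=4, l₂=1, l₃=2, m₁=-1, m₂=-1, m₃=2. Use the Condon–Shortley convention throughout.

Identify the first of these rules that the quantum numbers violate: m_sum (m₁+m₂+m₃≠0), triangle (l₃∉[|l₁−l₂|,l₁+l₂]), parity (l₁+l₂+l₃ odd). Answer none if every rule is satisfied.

triangle

azimuthal sum: -1 − 1 + 2 = 0  ✓
l₃ must lie in [3,5]; have l₃=2  ✗
L = 4 + 1 + 2 = 7 (odd)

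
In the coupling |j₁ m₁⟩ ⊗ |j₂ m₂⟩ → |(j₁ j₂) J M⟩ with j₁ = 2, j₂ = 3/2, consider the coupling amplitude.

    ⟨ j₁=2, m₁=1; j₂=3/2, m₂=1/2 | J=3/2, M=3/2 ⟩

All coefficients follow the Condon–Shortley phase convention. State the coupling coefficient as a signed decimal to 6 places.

triangle: 2!×2!×1!/6! = 4/720
(j±m)!: 3!×1!×2!×1!×3!×0! = 72
prefactor² = (2J+1)×Δ×N² = 8/5
  k=1: −1/(1!×1!×0!×1!×2!×0!) = -1/2
Σ = -1/2  ⇒  CG² = 8/5×(-1/2)² = 2/5
CG = −√(2/5) = -0.632456

−√(2/5) ≈ -0.632456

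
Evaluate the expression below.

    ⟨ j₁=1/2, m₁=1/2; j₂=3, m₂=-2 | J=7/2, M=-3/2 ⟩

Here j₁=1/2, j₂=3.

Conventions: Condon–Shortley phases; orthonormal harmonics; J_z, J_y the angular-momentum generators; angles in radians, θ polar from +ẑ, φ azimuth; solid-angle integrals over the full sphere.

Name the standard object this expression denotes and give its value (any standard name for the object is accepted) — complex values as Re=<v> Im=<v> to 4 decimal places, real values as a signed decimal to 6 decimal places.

Clebsch–Gordan coefficient, +√(2/7) ≈ +0.534522

This is a Clebsch–Gordan (vector-coupling) coefficient.
j₁+j₂−J=0  J+j₁−j₂=1  J−j₁+j₂=6  j₁+j₂+J+1=8
(j₁±m₁, j₂±m₂, J±M) = (1,0,1,5,2,5)
P² = 28800/7
sum k=0..0:
  [0] +1/120 = 1/120
S = 1/120
C² = P²·S² = 2/7 ; C = +0.534522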